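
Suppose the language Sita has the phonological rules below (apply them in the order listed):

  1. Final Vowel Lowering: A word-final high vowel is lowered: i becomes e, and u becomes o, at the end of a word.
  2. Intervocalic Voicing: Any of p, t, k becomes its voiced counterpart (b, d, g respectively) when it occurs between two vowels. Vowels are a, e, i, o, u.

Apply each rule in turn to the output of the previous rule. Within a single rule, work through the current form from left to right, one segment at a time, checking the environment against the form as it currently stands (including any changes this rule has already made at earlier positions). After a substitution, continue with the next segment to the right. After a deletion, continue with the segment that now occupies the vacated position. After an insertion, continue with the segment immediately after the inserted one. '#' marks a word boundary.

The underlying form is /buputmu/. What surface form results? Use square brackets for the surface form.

[bubutmo]

1 Final Vowel Lowering: [buputmu] → [buputmo]
2 Intervocalic Voicing: [buputmo] → [bubutmo]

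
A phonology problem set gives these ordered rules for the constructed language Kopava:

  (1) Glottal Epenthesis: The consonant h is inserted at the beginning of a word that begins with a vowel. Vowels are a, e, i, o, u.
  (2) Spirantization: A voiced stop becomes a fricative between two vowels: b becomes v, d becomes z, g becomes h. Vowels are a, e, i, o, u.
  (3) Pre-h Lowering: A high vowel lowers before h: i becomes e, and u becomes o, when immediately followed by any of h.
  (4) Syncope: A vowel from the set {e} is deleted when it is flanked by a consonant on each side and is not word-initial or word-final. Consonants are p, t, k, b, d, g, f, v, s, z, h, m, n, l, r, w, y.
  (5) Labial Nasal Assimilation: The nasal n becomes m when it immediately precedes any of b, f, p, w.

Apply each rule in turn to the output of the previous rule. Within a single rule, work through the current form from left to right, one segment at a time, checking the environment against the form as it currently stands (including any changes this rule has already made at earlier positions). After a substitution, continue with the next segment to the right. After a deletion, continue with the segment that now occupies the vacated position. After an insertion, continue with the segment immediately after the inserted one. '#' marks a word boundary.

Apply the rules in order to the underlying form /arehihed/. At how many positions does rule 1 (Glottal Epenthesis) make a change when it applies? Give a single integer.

1

(1) Glottal Epenthesis: [arehihed] → [harehihed]
(2) Spirantization: no change — [harehihed]
(3) Pre-h Lowering: [harehihed] → [harehehed]
(4) Syncope: [harehehed] → [harhhd]
(5) Labial Nasal Assimilation: no change — [harhhd]
Rule 1 changed 1 position(s).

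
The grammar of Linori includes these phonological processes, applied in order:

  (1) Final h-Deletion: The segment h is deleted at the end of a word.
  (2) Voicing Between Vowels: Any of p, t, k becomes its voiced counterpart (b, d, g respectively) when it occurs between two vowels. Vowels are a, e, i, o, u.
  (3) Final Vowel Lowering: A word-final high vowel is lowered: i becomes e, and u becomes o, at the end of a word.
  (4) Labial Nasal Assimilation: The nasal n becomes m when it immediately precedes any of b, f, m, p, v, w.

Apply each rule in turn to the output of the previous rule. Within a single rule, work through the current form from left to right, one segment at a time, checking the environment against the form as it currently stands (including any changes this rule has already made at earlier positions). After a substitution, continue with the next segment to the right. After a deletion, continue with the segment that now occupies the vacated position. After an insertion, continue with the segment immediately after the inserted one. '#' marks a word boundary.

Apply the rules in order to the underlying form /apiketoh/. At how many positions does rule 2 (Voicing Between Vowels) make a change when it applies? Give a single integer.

(1) Final h-Deletion: [apiketoh] → [apiketo]
(2) Voicing Between Vowels: [apiketo] → [abigedo]
(3) Final Vowel Lowering: no change — [abigedo]
(4) Labial Nasal Assimilation: no change — [abigedo]
Rule 2 changed 3 position(s).

3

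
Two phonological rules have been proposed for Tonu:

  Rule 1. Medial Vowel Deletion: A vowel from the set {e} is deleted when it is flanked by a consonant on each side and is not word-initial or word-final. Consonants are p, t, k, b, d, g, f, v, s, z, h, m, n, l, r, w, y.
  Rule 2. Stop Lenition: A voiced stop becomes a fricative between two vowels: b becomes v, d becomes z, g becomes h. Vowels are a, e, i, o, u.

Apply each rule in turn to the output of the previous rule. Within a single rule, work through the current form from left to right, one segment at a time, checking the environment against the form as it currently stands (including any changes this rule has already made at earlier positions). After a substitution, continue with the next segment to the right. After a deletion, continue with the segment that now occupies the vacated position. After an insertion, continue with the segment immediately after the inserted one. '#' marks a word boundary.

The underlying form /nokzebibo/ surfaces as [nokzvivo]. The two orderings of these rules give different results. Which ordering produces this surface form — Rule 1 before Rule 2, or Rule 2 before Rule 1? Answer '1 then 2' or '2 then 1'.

2 then 1

Order 1 then 2:
  1 Medial Vowel Deletion: [nokzebibo] → [nokzbibo]
  2 Stop Lenition: [nokzbibo] → [nokzbivo]
  result: [nokzbivo]
Order 2 then 1:
  2 Stop Lenition: [nokzebibo] → [nokzevivo]
  1 Medial Vowel Deletion: [nokzevivo] → [nokzvivo]
  result: [nokzvivo]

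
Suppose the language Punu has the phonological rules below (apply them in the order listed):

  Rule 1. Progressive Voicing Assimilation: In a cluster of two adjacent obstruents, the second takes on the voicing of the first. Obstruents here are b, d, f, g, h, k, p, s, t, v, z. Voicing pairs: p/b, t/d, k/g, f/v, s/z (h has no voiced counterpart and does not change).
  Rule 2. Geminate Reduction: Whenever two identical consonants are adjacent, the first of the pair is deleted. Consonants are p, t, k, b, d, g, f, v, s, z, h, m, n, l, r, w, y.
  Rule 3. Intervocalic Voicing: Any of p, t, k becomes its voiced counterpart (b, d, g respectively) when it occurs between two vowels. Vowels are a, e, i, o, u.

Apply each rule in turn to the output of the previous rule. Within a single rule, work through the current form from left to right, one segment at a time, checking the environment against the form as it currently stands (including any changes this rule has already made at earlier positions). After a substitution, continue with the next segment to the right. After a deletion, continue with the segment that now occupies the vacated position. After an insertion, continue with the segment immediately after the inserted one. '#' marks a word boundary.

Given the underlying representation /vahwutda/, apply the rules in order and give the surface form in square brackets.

[vahwuda]

Rule 1 Progressive Voicing Assimilation: [vahwutda] → [vahwutta]
Rule 2 Geminate Reduction: [vahwutta] → [vahwuta]
Rule 3 Intervocalic Voicing: [vahwuta] → [vahwuda]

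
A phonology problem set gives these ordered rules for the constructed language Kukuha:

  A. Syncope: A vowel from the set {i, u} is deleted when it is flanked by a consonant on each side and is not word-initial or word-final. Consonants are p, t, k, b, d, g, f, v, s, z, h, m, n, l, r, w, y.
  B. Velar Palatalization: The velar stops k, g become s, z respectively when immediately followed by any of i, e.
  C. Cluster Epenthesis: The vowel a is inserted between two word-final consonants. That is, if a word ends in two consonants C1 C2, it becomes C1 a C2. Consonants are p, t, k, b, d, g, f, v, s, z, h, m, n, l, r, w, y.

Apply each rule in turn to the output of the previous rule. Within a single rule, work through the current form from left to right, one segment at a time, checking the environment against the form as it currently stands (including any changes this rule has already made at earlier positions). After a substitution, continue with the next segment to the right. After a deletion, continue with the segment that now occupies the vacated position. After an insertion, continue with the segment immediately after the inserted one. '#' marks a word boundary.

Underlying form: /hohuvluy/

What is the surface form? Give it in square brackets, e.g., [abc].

A Syncope: [hohuvluy] → [hohvly]
B Velar Palatalization: no change — [hohvly]
C Cluster Epenthesis: [hohvly] → [hohvlay]

[hohvlay]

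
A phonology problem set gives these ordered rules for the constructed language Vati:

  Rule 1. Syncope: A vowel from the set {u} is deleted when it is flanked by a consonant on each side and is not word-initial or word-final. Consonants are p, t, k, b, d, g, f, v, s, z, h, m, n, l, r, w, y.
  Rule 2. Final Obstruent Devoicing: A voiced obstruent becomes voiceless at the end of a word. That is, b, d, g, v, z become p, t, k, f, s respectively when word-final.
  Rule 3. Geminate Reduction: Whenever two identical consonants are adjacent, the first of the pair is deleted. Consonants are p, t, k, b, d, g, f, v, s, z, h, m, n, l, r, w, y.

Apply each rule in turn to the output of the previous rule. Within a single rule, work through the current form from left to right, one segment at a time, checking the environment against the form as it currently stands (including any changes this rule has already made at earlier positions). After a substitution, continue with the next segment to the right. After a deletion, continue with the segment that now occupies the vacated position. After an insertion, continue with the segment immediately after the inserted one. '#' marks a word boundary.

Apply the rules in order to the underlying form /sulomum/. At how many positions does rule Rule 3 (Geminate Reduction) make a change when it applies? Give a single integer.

Rule 1 Syncope: [sulomum] → [slomm]
Rule 2 Final Obstruent Devoicing: no change — [slomm]
Rule 3 Geminate Reduction: [slomm] → [slom]
Rule Rule 3 changed 1 position(s).

1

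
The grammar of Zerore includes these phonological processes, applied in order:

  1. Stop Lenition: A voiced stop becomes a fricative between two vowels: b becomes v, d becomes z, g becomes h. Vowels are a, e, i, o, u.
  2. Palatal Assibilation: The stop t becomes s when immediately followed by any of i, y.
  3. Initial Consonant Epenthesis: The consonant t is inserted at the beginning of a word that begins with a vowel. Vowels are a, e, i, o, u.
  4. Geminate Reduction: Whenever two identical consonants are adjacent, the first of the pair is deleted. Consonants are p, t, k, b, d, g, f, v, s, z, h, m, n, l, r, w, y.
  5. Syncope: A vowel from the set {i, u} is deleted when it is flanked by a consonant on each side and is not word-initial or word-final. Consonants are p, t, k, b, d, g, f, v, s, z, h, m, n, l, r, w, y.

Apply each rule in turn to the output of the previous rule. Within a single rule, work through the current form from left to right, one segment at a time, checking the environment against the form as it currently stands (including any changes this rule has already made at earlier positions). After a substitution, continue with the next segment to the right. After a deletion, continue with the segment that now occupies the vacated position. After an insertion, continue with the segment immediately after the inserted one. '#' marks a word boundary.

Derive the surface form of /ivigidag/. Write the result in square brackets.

1 Stop Lenition: [ivigidag] → [ivihizag]
2 Palatal Assibilation: no change — [ivihizag]
3 Initial Consonant Epenthesis: [ivihizag] → [tivihizag]
4 Geminate Reduction: no change — [tivihizag]
5 Syncope: [tivihizag] → [tvhzag]

[tvhzag]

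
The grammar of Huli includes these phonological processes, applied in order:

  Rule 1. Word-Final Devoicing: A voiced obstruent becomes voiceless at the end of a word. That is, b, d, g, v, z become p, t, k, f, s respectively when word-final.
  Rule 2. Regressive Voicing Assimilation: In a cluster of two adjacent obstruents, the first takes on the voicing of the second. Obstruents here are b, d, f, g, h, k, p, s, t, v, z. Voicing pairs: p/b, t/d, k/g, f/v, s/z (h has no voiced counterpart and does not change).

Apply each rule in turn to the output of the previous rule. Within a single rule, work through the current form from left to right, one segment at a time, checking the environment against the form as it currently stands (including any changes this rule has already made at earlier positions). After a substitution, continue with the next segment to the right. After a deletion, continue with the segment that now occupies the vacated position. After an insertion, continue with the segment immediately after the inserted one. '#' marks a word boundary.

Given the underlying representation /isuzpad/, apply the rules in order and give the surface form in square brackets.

[isuspat]

Rule 1 Word-Final Devoicing: [isuzpad] → [isuzpat]
Rule 2 Regressive Voicing Assimilation: [isuzpat] → [isuspat]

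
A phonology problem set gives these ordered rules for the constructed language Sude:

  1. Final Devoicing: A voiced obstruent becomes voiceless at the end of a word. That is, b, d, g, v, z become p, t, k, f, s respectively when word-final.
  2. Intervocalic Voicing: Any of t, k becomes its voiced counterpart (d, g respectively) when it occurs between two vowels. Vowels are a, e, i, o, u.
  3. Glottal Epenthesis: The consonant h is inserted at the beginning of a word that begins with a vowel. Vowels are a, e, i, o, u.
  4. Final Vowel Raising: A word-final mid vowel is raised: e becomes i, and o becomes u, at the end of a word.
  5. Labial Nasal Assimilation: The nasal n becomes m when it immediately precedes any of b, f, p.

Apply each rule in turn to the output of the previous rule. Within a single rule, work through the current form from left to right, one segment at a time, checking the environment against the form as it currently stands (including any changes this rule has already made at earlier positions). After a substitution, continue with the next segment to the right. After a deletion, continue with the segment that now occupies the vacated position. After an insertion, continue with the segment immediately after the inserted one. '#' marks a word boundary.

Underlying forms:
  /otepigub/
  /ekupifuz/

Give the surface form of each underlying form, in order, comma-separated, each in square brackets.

[hodepigup], [hegupifus]

/otepigub/:
  1 Final Devoicing: [otepigub] → [otepigup]
  2 Intervocalic Voicing: [otepigup] → [odepigup]
  3 Glottal Epenthesis: [odepigup] → [hodepigup]
  4 Final Vowel Raising: no change — [hodepigup]
  5 Labial Nasal Assimilation: no change — [hodepigup]
/ekupifuz/:
  1 Final Devoicing: [ekupifuz] → [ekupifus]
  2 Intervocalic Voicing: [ekupifus] → [egupifus]
  3 Glottal Epenthesis: [egupifus] → [hegupifus]
  4 Final Vowel Raising: no change — [hegupifus]
  5 Labial Nasal Assimilation: no change — [hegupifus]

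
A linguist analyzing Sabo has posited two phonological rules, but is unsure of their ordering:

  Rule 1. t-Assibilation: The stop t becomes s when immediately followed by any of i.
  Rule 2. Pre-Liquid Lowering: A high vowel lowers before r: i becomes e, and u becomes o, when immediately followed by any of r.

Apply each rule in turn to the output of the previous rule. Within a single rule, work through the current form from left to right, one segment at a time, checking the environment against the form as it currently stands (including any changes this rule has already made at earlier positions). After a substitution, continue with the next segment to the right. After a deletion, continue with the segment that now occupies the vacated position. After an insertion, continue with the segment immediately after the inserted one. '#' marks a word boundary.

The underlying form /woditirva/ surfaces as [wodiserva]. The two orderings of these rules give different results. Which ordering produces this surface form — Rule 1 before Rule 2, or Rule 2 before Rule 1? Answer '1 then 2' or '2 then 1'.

Order 1 then 2:
  1 t-Assibilation: [woditirva] → [wodisirva]
  2 Pre-Liquid Lowering: [wodisirva] → [wodiserva]
  result: [wodiserva]
Order 2 then 1:
  2 Pre-Liquid Lowering: [woditirva] → [woditerva]
  1 t-Assibilation: no change — [woditerva]
  result: [woditerva]

1 then 2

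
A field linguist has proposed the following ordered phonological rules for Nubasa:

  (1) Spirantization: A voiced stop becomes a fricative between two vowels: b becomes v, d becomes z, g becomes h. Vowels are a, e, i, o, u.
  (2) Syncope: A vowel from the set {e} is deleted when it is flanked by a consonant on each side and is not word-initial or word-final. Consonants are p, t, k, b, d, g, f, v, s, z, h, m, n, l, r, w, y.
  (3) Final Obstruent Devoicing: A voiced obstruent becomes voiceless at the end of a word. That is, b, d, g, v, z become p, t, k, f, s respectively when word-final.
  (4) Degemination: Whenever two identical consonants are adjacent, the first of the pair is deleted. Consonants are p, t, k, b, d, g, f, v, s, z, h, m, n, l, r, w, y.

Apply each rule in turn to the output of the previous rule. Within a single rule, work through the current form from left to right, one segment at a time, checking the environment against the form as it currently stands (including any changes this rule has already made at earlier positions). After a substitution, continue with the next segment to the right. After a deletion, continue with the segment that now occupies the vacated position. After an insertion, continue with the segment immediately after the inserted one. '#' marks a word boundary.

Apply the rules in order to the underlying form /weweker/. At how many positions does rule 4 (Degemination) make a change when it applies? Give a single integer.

1

(1) Spirantization: no change — [weweker]
(2) Syncope: [weweker] → [wwkr]
(3) Final Obstruent Devoicing: no change — [wwkr]
(4) Degemination: [wwkr] → [wkr]
Rule 4 changed 1 position(s).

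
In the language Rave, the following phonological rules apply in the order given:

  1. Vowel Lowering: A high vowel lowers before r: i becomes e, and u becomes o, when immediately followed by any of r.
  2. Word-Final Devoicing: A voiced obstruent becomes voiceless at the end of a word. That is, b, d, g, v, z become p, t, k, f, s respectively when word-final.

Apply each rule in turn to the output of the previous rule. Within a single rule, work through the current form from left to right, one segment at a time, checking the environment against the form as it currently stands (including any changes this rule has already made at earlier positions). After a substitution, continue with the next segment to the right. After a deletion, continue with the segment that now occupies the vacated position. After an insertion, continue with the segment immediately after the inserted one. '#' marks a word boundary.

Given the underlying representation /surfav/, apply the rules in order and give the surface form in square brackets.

1 Vowel Lowering: [surfav] → [sorfav]
2 Word-Final Devoicing: [sorfav] → [sorfaf]

[sorfaf]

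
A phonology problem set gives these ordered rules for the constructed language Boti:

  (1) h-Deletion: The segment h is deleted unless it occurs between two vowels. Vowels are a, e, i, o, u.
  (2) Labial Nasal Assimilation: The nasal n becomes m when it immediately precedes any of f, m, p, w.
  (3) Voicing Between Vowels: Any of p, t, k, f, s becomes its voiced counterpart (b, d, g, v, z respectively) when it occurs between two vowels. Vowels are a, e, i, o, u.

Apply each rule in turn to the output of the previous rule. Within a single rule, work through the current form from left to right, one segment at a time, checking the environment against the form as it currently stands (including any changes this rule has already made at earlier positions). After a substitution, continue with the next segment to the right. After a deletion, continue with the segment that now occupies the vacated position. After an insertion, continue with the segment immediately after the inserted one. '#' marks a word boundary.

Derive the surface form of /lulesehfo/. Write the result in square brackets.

[lulezevo]

(1) h-Deletion: [lulesehfo] → [lulesefo]
(2) Labial Nasal Assimilation: no change — [lulesefo]
(3) Voicing Between Vowels: [lulesefo] → [lulezevo]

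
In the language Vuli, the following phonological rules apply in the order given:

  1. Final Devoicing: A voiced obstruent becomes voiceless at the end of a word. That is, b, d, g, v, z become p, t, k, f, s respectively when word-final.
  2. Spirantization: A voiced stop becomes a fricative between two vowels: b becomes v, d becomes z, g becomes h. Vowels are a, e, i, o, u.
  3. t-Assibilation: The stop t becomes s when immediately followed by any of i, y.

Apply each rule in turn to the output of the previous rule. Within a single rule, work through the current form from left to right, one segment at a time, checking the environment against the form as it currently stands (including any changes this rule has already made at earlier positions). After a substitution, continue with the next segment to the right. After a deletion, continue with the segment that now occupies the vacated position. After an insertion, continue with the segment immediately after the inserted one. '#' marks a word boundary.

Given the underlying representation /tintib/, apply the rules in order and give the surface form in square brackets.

[sinsip]

1 Final Devoicing: [tintib] → [tintip]
2 Spirantization: no change — [tintip]
3 t-Assibilation: [tintip] → [sinsip]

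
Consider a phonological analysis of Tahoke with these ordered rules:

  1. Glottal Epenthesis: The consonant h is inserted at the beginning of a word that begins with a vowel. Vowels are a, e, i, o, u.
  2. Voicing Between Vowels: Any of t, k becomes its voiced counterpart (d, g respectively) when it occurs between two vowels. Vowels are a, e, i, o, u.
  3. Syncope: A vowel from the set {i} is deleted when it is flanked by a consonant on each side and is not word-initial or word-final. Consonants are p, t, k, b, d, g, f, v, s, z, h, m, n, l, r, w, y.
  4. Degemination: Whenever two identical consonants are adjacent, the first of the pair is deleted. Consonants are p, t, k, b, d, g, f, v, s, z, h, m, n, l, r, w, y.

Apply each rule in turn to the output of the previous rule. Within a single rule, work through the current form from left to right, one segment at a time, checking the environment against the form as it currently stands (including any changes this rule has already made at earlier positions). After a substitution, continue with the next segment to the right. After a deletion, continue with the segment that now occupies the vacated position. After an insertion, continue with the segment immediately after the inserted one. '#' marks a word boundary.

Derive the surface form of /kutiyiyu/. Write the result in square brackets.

1 Glottal Epenthesis: no change — [kutiyiyu]
2 Voicing Between Vowels: [kutiyiyu] → [kudiyiyu]
3 Syncope: [kudiyiyu] → [kudyyu]
4 Degemination: [kudyyu] → [kudyu]

[kudyu]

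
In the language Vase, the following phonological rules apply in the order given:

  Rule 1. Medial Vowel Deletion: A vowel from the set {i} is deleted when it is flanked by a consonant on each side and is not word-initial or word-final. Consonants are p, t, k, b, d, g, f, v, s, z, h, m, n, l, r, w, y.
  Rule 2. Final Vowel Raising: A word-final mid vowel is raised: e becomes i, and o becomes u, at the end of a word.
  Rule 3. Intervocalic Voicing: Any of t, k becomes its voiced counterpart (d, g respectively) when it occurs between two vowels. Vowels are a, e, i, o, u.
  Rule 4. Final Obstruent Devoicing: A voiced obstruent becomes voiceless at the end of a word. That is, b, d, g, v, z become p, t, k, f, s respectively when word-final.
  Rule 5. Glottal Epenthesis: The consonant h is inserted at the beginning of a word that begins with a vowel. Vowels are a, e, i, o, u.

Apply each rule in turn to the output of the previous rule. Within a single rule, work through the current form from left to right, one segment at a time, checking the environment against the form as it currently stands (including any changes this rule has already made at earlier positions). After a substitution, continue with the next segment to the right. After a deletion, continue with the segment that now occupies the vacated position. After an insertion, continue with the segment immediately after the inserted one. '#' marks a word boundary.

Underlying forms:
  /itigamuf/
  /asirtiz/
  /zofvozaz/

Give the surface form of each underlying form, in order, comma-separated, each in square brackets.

/itigamuf/:
  Rule 1 Medial Vowel Deletion: [itigamuf] → [itgamuf]
  Rule 2 Final Vowel Raising: no change — [itgamuf]
  Rule 3 Intervocalic Voicing: no change — [itgamuf]
  Rule 4 Final Obstruent Devoicing: no change — [itgamuf]
  Rule 5 Glottal Epenthesis: [itgamuf] → [hitgamuf]
/asirtiz/:
  Rule 1 Medial Vowel Deletion: [asirtiz] → [asrtz]
  Rule 2 Final Vowel Raising: no change — [asrtz]
  Rule 3 Intervocalic Voicing: no change — [asrtz]
  Rule 4 Final Obstruent Devoicing: [asrtz] → [asrts]
  Rule 5 Glottal Epenthesis: [asrts] → [hasrts]
/zofvozaz/:
  Rule 1 Medial Vowel Deletion: no change — [zofvozaz]
  Rule 2 Final Vowel Raising: no change — [zofvozaz]
  Rule 3 Intervocalic Voicing: no change — [zofvozaz]
  Rule 4 Final Obstruent Devoicing: [zofvozaz] → [zofvozas]
  Rule 5 Glottal Epenthesis: no change — [zofvozas]

[hitgamuf], [hasrts], [zofvozas]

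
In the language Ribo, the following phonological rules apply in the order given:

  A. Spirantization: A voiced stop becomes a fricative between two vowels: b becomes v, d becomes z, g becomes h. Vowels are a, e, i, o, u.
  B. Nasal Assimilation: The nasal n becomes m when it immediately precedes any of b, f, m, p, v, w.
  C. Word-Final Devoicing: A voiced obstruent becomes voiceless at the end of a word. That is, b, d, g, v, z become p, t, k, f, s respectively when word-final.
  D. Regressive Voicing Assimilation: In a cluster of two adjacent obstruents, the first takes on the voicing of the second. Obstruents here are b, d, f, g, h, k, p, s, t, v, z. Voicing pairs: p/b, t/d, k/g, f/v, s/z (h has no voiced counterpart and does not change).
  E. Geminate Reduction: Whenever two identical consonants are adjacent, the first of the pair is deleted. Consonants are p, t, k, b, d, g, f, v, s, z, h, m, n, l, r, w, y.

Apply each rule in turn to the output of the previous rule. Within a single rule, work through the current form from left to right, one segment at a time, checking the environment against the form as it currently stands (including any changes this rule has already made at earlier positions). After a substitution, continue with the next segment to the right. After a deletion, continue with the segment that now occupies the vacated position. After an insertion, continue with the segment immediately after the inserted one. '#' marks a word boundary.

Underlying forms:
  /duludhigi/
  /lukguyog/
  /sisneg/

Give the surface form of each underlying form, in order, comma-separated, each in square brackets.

[duluthihi], [luguyok], [sisnek]

/duludhigi/:
  A Spirantization: [duludhigi] → [duludhihi]
  B Nasal Assimilation: no change — [duludhihi]
  C Word-Final Devoicing: no change — [duludhihi]
  D Regressive Voicing Assimilation: [duludhihi] → [duluthihi]
  E Geminate Reduction: no change — [duluthihi]
/lukguyog/:
  A Spirantization: no change — [lukguyog]
  B Nasal Assimilation: no change — [lukguyog]
  C Word-Final Devoicing: [lukguyog] → [lukguyok]
  D Regressive Voicing Assimilation: [lukguyok] → [lugguyok]
  E Geminate Reduction: [lugguyok] → [luguyok]
/sisneg/:
  A Spirantization: no change — [sisneg]
  B Nasal Assimilation: no change — [sisneg]
  C Word-Final Devoicing: [sisneg] → [sisnek]
  D Regressive Voicing Assimilation: no change — [sisnek]
  E Geminate Reduction: no change — [sisnek]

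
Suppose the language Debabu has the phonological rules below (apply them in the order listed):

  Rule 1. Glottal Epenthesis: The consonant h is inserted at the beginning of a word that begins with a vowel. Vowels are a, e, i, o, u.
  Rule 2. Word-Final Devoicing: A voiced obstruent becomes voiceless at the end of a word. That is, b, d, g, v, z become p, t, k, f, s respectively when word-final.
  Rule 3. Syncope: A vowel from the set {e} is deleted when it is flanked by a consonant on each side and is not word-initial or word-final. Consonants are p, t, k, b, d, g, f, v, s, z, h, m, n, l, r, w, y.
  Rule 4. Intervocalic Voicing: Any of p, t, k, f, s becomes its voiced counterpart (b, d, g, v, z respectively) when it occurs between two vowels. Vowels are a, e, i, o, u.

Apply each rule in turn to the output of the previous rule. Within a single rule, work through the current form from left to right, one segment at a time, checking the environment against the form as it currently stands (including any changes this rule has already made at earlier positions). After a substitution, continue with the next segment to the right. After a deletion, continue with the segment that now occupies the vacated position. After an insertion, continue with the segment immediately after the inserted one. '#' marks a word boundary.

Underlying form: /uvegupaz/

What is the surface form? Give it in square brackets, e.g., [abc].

Rule 1 Glottal Epenthesis: [uvegupaz] → [huvegupaz]
Rule 2 Word-Final Devoicing: [huvegupaz] → [huvegupas]
Rule 3 Syncope: [huvegupas] → [huvgupas]
Rule 4 Intervocalic Voicing: [huvgupas] → [huvgubas]

[huvgubas]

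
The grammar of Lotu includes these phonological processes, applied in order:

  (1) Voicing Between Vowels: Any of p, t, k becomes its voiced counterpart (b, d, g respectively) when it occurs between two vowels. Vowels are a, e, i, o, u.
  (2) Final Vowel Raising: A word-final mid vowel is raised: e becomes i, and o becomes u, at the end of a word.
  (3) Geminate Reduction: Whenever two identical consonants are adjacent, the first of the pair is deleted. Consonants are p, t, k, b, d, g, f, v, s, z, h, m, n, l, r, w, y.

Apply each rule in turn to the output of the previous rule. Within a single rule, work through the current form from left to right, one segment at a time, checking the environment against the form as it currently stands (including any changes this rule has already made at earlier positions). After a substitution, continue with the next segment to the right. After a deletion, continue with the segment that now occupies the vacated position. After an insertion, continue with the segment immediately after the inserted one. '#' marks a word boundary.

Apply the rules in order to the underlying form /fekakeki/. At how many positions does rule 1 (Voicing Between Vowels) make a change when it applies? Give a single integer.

3

(1) Voicing Between Vowels: [fekakeki] → [fegagegi]
(2) Final Vowel Raising: no change — [fegagegi]
(3) Geminate Reduction: no change — [fegagegi]
Rule 1 changed 3 position(s).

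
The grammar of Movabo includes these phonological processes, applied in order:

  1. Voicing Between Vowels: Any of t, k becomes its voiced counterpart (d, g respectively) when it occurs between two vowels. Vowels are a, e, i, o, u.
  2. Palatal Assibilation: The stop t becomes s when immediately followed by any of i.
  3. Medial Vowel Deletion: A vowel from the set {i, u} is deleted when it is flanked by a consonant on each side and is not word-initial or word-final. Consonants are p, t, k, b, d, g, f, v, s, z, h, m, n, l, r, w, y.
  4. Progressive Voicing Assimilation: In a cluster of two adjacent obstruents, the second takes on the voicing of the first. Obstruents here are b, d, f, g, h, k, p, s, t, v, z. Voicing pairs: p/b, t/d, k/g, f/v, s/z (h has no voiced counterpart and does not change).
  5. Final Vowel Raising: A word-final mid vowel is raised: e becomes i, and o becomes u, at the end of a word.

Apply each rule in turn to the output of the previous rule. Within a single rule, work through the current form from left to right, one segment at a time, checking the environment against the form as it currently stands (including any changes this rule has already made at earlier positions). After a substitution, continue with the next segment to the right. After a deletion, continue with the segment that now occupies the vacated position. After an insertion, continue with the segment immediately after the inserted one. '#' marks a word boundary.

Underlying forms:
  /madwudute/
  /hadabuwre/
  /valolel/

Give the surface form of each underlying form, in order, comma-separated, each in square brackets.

/madwudute/:
  1 Voicing Between Vowels: [madwudute] → [madwudude]
  2 Palatal Assibilation: no change — [madwudude]
  3 Medial Vowel Deletion: [madwudude] → [madwdde]
  4 Progressive Voicing Assimilation: no change — [madwdde]
  5 Final Vowel Raising: [madwdde] → [madwddi]
/hadabuwre/:
  1 Voicing Between Vowels: no change — [hadabuwre]
  2 Palatal Assibilation: no change — [hadabuwre]
  3 Medial Vowel Deletion: [hadabuwre] → [hadabwre]
  4 Progressive Voicing Assimilation: no change — [hadabwre]
  5 Final Vowel Raising: [hadabwre] → [hadabwri]
/valolel/:
  1 Voicing Between Vowels: no change — [valolel]
  2 Palatal Assibilation: no change — [valolel]
  3 Medial Vowel Deletion: no change — [valolel]
  4 Progressive Voicing Assimilation: no change — [valolel]
  5 Final Vowel Raising: no change — [valolel]

[madwddi], [hadabwri], [valolel]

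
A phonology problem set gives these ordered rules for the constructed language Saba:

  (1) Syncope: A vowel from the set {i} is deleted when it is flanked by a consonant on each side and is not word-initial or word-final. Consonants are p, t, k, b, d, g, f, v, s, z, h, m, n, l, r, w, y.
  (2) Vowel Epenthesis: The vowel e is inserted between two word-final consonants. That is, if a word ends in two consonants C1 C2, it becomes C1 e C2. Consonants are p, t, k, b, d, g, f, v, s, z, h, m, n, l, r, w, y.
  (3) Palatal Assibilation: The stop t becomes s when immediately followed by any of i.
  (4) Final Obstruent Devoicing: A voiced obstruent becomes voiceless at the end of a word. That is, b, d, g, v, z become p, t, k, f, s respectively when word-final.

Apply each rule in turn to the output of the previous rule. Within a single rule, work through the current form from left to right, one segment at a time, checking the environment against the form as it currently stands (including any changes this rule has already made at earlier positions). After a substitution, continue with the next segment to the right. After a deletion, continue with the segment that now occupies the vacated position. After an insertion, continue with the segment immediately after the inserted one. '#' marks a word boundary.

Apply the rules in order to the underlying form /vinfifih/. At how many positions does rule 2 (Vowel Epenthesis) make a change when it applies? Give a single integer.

1

(1) Syncope: [vinfifih] → [vnffh]
(2) Vowel Epenthesis: [vnffh] → [vnffeh]
(3) Palatal Assibilation: no change — [vnffeh]
(4) Final Obstruent Devoicing: no change — [vnffeh]
Rule 2 changed 1 position(s).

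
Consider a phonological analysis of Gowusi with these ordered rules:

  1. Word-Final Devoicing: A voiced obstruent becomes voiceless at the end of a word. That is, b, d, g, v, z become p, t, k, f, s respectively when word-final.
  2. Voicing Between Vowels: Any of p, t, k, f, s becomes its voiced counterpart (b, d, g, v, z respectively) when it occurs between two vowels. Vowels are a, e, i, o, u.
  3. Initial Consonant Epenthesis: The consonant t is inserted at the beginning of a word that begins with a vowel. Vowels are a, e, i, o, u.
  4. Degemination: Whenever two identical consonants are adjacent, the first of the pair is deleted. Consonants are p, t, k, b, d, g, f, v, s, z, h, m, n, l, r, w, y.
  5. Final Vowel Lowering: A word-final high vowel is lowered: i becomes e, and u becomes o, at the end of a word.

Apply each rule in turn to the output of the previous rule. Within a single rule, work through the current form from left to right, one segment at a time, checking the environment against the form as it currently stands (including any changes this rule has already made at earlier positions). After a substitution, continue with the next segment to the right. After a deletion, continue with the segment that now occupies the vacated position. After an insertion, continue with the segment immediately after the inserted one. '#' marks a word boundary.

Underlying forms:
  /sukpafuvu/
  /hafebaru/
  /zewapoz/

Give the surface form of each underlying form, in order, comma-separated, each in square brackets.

/sukpafuvu/:
  1 Word-Final Devoicing: no change — [sukpafuvu]
  2 Voicing Between Vowels: [sukpafuvu] → [sukpavuvu]
  3 Initial Consonant Epenthesis: no change — [sukpavuvu]
  4 Degemination: no change — [sukpavuvu]
  5 Final Vowel Lowering: [sukpavuvu] → [sukpavuvo]
/hafebaru/:
  1 Word-Final Devoicing: no change — [hafebaru]
  2 Voicing Between Vowels: [hafebaru] → [havebaru]
  3 Initial Consonant Epenthesis: no change — [havebaru]
  4 Degemination: no change — [havebaru]
  5 Final Vowel Lowering: [havebaru] → [havebaro]
/zewapoz/:
  1 Word-Final Devoicing: [zewapoz] → [zewapos]
  2 Voicing Between Vowels: [zewapos] → [zewabos]
  3 Initial Consonant Epenthesis: no change — [zewabos]
  4 Degemination: no change — [zewabos]
  5 Final Vowel Lowering: no change — [zewabos]

[sukpavuvo], [havebaro], [zewabos]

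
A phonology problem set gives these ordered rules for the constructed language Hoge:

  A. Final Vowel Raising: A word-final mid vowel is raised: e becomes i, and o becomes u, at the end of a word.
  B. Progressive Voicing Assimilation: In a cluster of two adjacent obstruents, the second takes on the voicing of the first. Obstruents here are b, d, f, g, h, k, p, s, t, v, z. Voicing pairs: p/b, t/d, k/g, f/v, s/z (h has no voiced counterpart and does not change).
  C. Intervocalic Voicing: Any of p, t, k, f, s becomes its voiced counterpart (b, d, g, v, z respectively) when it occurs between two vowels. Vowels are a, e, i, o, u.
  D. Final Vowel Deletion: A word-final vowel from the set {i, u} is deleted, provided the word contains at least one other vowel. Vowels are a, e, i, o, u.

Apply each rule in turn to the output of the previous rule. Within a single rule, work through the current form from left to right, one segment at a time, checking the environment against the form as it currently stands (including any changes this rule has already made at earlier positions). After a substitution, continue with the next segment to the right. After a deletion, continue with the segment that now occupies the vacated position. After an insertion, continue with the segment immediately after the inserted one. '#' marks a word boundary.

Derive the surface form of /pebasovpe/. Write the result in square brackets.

[pebazovb]

A Final Vowel Raising: [pebasovpe] → [pebasovpi]
B Progressive Voicing Assimilation: [pebasovpi] → [pebasovbi]
C Intervocalic Voicing: [pebasovbi] → [pebazovbi]
D Final Vowel Deletion: [pebazovbi] → [pebazovb]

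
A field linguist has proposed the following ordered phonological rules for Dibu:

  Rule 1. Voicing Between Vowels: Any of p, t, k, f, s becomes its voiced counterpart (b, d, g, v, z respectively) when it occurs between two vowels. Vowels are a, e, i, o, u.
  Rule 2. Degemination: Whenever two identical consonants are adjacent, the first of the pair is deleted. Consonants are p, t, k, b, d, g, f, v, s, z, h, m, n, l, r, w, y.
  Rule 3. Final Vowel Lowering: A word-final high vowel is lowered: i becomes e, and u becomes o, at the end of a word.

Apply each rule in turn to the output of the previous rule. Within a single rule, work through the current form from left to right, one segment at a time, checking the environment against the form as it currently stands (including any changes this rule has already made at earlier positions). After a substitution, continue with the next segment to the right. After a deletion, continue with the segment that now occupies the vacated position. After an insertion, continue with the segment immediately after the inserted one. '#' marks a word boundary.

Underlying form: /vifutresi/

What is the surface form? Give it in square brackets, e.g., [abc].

[vivutreze]

Rule 1 Voicing Between Vowels: [vifutresi] → [vivutrezi]
Rule 2 Degemination: no change — [vivutrezi]
Rule 3 Final Vowel Lowering: [vivutrezi] → [vivutreze]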